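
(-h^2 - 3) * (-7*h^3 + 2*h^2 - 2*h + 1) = 7*h^5 - 2*h^4 + 23*h^3 - 7*h^2 + 6*h - 3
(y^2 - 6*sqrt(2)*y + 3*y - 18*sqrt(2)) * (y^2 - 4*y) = y^4 - 6*sqrt(2)*y^3 - y^3 - 12*y^2 + 6*sqrt(2)*y^2 + 72*sqrt(2)*y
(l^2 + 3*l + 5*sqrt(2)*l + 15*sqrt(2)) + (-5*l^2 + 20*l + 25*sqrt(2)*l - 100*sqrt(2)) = -4*l^2 + 23*l + 30*sqrt(2)*l - 85*sqrt(2)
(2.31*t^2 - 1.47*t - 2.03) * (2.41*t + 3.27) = 5.5671*t^3 + 4.011*t^2 - 9.6992*t - 6.6381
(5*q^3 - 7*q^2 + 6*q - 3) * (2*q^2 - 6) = 10*q^5 - 14*q^4 - 18*q^3 + 36*q^2 - 36*q + 18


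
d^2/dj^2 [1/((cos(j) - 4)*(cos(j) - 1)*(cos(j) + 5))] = 9*(sin(j)^6 + 3*sin(j)^4 + 54*sin(j)^2 - 45*cos(j) + 5*cos(3*j) + 40)/((cos(j) - 4)^3*(cos(j) - 1)^3*(cos(j) + 5)^3)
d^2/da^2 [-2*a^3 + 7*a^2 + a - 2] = 14 - 12*a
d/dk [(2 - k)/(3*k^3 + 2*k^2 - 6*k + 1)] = (-3*k^3 - 2*k^2 + 6*k + (k - 2)*(9*k^2 + 4*k - 6) - 1)/(3*k^3 + 2*k^2 - 6*k + 1)^2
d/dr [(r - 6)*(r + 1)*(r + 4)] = 3*r^2 - 2*r - 26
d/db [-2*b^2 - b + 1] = -4*b - 1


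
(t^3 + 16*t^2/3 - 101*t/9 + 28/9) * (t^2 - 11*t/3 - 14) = t^5 + 5*t^4/3 - 403*t^3/9 - 821*t^2/27 + 3934*t/27 - 392/9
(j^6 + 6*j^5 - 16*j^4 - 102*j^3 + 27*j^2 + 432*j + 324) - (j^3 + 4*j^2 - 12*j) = j^6 + 6*j^5 - 16*j^4 - 103*j^3 + 23*j^2 + 444*j + 324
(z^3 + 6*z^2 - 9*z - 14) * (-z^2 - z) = -z^5 - 7*z^4 + 3*z^3 + 23*z^2 + 14*z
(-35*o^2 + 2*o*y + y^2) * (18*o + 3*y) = -630*o^3 - 69*o^2*y + 24*o*y^2 + 3*y^3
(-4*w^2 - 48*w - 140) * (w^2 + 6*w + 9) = -4*w^4 - 72*w^3 - 464*w^2 - 1272*w - 1260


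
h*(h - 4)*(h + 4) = h^3 - 16*h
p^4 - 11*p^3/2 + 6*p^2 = p^2*(p - 4)*(p - 3/2)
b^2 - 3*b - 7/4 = (b - 7/2)*(b + 1/2)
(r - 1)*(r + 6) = r^2 + 5*r - 6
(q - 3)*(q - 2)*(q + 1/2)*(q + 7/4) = q^4 - 11*q^3/4 - 35*q^2/8 + 73*q/8 + 21/4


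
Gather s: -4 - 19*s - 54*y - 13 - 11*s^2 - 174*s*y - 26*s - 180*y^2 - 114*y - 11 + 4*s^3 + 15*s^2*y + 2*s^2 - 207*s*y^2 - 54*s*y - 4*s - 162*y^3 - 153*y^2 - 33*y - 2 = 4*s^3 + s^2*(15*y - 9) + s*(-207*y^2 - 228*y - 49) - 162*y^3 - 333*y^2 - 201*y - 30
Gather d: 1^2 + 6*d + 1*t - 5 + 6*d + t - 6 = 12*d + 2*t - 10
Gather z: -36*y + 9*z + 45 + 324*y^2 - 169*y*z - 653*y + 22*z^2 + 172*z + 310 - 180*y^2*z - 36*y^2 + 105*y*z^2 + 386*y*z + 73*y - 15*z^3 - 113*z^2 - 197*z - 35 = 288*y^2 - 616*y - 15*z^3 + z^2*(105*y - 91) + z*(-180*y^2 + 217*y - 16) + 320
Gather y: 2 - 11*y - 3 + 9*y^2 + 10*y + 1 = 9*y^2 - y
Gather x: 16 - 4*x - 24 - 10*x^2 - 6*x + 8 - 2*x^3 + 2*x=-2*x^3 - 10*x^2 - 8*x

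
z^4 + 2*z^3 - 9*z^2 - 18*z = z*(z - 3)*(z + 2)*(z + 3)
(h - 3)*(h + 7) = h^2 + 4*h - 21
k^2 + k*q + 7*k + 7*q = (k + 7)*(k + q)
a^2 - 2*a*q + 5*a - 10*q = (a + 5)*(a - 2*q)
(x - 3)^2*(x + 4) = x^3 - 2*x^2 - 15*x + 36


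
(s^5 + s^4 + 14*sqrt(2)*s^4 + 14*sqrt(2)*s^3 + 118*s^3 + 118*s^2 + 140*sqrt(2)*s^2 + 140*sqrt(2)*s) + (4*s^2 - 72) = s^5 + s^4 + 14*sqrt(2)*s^4 + 14*sqrt(2)*s^3 + 118*s^3 + 122*s^2 + 140*sqrt(2)*s^2 + 140*sqrt(2)*s - 72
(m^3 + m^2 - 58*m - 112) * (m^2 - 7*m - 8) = m^5 - 6*m^4 - 73*m^3 + 286*m^2 + 1248*m + 896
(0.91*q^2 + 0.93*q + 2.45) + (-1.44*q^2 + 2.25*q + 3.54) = -0.53*q^2 + 3.18*q + 5.99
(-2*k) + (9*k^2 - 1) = 9*k^2 - 2*k - 1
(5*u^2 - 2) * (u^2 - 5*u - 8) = 5*u^4 - 25*u^3 - 42*u^2 + 10*u + 16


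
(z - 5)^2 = z^2 - 10*z + 25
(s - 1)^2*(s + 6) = s^3 + 4*s^2 - 11*s + 6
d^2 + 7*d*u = d*(d + 7*u)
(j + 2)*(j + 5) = j^2 + 7*j + 10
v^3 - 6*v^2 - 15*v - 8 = (v - 8)*(v + 1)^2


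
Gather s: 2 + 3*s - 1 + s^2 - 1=s^2 + 3*s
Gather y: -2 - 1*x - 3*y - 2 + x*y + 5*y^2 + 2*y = -x + 5*y^2 + y*(x - 1) - 4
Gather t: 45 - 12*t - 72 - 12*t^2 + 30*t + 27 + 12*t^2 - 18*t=0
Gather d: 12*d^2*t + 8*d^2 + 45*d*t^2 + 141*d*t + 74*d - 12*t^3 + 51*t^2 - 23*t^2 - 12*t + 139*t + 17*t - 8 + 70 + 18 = d^2*(12*t + 8) + d*(45*t^2 + 141*t + 74) - 12*t^3 + 28*t^2 + 144*t + 80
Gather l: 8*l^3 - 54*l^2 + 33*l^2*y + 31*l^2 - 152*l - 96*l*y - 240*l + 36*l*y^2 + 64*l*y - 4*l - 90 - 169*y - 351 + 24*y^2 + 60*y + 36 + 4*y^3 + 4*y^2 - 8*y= 8*l^3 + l^2*(33*y - 23) + l*(36*y^2 - 32*y - 396) + 4*y^3 + 28*y^2 - 117*y - 405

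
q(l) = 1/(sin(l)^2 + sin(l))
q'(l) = (-2*sin(l)*cos(l) - cos(l))/(sin(l)^2 + sin(l))^2 = -(2/tan(l) + cos(l)/sin(l)^2)/(sin(l) + 1)^2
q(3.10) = 23.09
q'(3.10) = 576.96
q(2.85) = 2.70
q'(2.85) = 11.01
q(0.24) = 3.40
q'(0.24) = -16.56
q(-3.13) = -87.28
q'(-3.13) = 7439.86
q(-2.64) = -4.01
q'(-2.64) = 0.54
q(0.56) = 1.23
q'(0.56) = -2.64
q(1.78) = 0.52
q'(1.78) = 0.16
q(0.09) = 10.21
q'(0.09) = -122.45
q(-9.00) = -4.13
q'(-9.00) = 2.73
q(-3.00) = -8.25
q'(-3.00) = 48.37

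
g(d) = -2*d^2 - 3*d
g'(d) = -4*d - 3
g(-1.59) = -0.29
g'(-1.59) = 3.36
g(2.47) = -19.61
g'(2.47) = -12.88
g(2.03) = -14.33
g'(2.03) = -11.12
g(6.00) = -90.00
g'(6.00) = -27.00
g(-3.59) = -15.01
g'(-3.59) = 11.36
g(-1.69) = -0.64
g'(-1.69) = 3.76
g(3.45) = -34.16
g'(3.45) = -16.80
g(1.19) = -6.40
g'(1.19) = -7.76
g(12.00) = -324.00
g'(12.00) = -51.00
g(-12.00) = -252.00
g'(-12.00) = 45.00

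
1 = 1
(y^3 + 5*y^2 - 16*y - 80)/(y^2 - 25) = (y^2 - 16)/(y - 5)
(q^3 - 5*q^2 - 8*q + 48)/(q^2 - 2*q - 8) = (q^2 - q - 12)/(q + 2)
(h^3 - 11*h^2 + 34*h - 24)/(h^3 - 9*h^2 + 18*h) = (h^2 - 5*h + 4)/(h*(h - 3))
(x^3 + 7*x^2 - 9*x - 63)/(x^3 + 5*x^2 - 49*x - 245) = (x^2 - 9)/(x^2 - 2*x - 35)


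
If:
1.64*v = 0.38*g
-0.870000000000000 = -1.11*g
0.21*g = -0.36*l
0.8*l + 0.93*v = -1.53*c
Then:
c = 0.13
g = 0.78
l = -0.46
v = 0.18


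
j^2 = j^2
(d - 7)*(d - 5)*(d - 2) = d^3 - 14*d^2 + 59*d - 70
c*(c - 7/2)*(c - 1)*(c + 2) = c^4 - 5*c^3/2 - 11*c^2/2 + 7*c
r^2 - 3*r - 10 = (r - 5)*(r + 2)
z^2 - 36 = (z - 6)*(z + 6)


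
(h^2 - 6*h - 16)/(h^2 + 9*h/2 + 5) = 2*(h - 8)/(2*h + 5)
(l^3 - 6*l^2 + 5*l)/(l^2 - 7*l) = (l^2 - 6*l + 5)/(l - 7)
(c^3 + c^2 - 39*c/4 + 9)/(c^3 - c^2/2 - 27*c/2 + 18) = (c - 3/2)/(c - 3)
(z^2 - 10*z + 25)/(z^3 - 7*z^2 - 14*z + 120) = (z - 5)/(z^2 - 2*z - 24)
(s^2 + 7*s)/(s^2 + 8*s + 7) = s/(s + 1)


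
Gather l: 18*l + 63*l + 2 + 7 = 81*l + 9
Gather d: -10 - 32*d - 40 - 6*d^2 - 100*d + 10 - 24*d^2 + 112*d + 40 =-30*d^2 - 20*d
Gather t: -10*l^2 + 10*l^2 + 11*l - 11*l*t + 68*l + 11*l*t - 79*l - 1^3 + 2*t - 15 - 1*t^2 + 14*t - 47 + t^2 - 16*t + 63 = 0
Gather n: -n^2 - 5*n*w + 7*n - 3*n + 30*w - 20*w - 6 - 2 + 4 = -n^2 + n*(4 - 5*w) + 10*w - 4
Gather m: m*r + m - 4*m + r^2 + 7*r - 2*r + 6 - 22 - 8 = m*(r - 3) + r^2 + 5*r - 24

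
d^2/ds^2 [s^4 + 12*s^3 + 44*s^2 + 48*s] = 12*s^2 + 72*s + 88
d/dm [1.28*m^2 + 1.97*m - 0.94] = 2.56*m + 1.97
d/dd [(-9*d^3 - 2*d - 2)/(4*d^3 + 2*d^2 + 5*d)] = 2*(-9*d^4 - 37*d^3 + 14*d^2 + 4*d + 5)/(d^2*(16*d^4 + 16*d^3 + 44*d^2 + 20*d + 25))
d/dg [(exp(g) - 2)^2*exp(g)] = (exp(g) - 2)*(3*exp(g) - 2)*exp(g)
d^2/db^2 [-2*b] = 0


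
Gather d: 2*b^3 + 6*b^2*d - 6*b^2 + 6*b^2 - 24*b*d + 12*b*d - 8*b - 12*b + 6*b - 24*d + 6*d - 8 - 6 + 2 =2*b^3 - 14*b + d*(6*b^2 - 12*b - 18) - 12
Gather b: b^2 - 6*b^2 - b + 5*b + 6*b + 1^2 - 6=-5*b^2 + 10*b - 5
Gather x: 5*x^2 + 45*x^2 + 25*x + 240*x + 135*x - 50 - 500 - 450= 50*x^2 + 400*x - 1000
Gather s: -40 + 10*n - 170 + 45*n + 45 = 55*n - 165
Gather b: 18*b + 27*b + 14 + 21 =45*b + 35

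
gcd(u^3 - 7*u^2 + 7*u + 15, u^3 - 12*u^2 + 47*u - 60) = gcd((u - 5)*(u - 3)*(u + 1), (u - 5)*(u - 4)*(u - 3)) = u^2 - 8*u + 15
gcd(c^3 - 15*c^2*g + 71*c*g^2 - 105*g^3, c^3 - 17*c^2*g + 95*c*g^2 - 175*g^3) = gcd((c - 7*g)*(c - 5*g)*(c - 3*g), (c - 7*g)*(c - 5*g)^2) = c^2 - 12*c*g + 35*g^2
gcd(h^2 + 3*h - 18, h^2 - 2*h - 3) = h - 3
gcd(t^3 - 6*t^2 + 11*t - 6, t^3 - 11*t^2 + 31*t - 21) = t^2 - 4*t + 3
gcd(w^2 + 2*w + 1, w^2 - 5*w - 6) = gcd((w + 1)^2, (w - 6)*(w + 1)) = w + 1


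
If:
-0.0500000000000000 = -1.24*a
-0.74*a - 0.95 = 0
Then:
No Solution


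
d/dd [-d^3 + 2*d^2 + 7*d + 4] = -3*d^2 + 4*d + 7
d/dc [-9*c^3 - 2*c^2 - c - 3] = -27*c^2 - 4*c - 1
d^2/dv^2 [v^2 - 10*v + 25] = 2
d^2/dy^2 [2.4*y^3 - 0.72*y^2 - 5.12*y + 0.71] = 14.4*y - 1.44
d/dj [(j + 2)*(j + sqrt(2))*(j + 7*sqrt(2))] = 3*j^2 + 4*j + 16*sqrt(2)*j + 14 + 16*sqrt(2)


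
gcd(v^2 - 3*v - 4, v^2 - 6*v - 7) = v + 1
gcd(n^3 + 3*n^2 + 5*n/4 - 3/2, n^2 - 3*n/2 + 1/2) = n - 1/2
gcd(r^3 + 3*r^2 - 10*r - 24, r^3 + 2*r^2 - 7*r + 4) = r + 4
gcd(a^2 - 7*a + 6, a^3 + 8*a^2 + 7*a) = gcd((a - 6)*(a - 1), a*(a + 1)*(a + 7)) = 1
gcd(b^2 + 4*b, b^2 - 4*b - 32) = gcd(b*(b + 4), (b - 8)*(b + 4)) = b + 4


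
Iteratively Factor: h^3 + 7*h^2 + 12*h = (h + 4)*(h^2 + 3*h) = (h + 3)*(h + 4)*(h)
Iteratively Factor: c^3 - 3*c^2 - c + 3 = (c + 1)*(c^2 - 4*c + 3) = (c - 3)*(c + 1)*(c - 1)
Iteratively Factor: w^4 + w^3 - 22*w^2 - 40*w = (w + 4)*(w^3 - 3*w^2 - 10*w) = (w + 2)*(w + 4)*(w^2 - 5*w) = (w - 5)*(w + 2)*(w + 4)*(w)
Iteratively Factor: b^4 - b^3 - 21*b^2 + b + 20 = (b - 5)*(b^3 + 4*b^2 - b - 4) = (b - 5)*(b - 1)*(b^2 + 5*b + 4) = (b - 5)*(b - 1)*(b + 1)*(b + 4)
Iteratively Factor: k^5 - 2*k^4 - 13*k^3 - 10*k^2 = (k)*(k^4 - 2*k^3 - 13*k^2 - 10*k) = k*(k + 1)*(k^3 - 3*k^2 - 10*k) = k*(k + 1)*(k + 2)*(k^2 - 5*k) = k*(k - 5)*(k + 1)*(k + 2)*(k)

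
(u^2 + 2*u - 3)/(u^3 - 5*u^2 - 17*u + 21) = 1/(u - 7)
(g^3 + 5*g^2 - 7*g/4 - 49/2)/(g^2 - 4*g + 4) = (g^2 + 7*g + 49/4)/(g - 2)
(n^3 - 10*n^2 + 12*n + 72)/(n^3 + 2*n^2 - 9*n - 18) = (n^2 - 12*n + 36)/(n^2 - 9)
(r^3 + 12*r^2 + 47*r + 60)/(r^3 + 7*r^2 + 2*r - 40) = (r + 3)/(r - 2)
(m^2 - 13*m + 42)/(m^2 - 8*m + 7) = (m - 6)/(m - 1)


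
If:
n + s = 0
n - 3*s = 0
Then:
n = 0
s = 0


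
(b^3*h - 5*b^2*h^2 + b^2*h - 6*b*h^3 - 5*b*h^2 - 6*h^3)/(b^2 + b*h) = h*(b^2 - 6*b*h + b - 6*h)/b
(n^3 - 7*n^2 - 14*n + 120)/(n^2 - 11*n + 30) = n + 4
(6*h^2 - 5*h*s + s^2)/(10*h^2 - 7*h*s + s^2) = (-3*h + s)/(-5*h + s)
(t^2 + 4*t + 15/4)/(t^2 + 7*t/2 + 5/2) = (t + 3/2)/(t + 1)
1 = 1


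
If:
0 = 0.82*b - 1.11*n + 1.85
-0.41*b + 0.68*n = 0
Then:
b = -12.27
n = -7.40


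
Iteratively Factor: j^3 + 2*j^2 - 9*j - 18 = (j + 3)*(j^2 - j - 6) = (j - 3)*(j + 3)*(j + 2)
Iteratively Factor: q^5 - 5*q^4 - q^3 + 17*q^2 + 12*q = (q - 4)*(q^4 - q^3 - 5*q^2 - 3*q) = (q - 4)*(q - 3)*(q^3 + 2*q^2 + q) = (q - 4)*(q - 3)*(q + 1)*(q^2 + q) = (q - 4)*(q - 3)*(q + 1)^2*(q)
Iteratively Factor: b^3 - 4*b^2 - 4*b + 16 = (b - 2)*(b^2 - 2*b - 8) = (b - 4)*(b - 2)*(b + 2)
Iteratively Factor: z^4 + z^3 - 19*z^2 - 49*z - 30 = (z + 3)*(z^3 - 2*z^2 - 13*z - 10) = (z - 5)*(z + 3)*(z^2 + 3*z + 2) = (z - 5)*(z + 2)*(z + 3)*(z + 1)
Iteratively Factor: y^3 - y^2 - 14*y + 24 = (y - 2)*(y^2 + y - 12) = (y - 2)*(y + 4)*(y - 3)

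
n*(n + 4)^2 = n^3 + 8*n^2 + 16*n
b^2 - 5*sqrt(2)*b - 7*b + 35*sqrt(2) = (b - 7)*(b - 5*sqrt(2))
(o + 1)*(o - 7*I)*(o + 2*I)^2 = o^4 + o^3 - 3*I*o^3 + 24*o^2 - 3*I*o^2 + 24*o + 28*I*o + 28*I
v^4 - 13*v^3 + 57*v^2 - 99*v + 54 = (v - 6)*(v - 3)^2*(v - 1)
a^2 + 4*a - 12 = (a - 2)*(a + 6)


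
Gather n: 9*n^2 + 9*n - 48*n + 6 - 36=9*n^2 - 39*n - 30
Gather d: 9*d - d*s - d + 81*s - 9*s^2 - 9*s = d*(8 - s) - 9*s^2 + 72*s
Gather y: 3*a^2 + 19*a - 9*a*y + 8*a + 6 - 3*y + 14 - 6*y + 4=3*a^2 + 27*a + y*(-9*a - 9) + 24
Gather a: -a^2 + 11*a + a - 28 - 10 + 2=-a^2 + 12*a - 36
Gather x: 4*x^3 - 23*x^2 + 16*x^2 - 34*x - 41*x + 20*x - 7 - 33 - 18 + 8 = 4*x^3 - 7*x^2 - 55*x - 50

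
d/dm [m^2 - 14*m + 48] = 2*m - 14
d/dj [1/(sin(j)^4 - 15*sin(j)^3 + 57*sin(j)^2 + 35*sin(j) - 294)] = (17*sin(j) + 4*cos(j)^2 + 1)*cos(j)/((sin(j) - 7)^3*(sin(j) - 3)^2*(sin(j) + 2)^2)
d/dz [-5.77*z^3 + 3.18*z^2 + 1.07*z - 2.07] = -17.31*z^2 + 6.36*z + 1.07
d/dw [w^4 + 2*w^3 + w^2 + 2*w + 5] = 4*w^3 + 6*w^2 + 2*w + 2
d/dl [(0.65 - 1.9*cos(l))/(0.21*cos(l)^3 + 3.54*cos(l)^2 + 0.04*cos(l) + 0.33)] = (-0.798*cos(l)^3 - 6.3165*cos(l)^2 + 4.602*cos(l) + 0.653)*sin(l)/(0.0441*cos(l)^6 + 1.4868*cos(l)^5 + 12.5484*cos(l)^4 + 0.4218*cos(l)^3 + 2.338*cos(l)^2 + 0.0264*cos(l) + 0.1089)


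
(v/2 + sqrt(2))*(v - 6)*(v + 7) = v^3/2 + v^2/2 + sqrt(2)*v^2 - 21*v + sqrt(2)*v - 42*sqrt(2)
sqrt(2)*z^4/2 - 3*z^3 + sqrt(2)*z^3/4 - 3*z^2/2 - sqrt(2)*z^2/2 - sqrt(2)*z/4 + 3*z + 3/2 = (z - 1)*(z + 1/2)*(z - 3*sqrt(2))*(sqrt(2)*z/2 + sqrt(2)/2)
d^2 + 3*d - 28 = (d - 4)*(d + 7)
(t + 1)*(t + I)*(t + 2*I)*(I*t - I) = I*t^4 - 3*t^3 - 3*I*t^2 + 3*t + 2*I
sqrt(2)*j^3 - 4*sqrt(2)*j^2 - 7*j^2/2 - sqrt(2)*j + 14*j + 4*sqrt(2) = (j - 4)*(j - 2*sqrt(2))*(sqrt(2)*j + 1/2)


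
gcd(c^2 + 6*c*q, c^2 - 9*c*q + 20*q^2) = 1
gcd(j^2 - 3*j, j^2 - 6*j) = j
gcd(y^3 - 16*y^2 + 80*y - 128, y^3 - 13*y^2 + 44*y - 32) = y^2 - 12*y + 32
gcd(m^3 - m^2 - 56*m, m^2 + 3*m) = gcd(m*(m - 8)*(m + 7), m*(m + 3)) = m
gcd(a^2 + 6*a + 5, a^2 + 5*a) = a + 5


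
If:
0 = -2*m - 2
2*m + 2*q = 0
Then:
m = -1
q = 1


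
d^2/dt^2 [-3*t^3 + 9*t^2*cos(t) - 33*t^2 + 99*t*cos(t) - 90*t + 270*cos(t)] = -9*t^2*cos(t) - 36*t*sin(t) - 99*t*cos(t) - 18*t - 198*sin(t) - 252*cos(t) - 66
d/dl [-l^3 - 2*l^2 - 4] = l*(-3*l - 4)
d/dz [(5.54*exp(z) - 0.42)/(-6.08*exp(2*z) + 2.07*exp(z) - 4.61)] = (33.6832*exp(2*z) - 5.1072*exp(z) - 24.67)*exp(z)/(36.9664*exp(4*z) - 25.1712*exp(3*z) + 60.3425*exp(2*z) - 19.0854*exp(z) + 21.2521)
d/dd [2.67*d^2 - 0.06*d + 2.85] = 5.34*d - 0.06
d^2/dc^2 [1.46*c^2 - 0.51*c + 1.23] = 2.92000000000000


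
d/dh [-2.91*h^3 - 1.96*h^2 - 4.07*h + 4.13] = -8.73*h^2 - 3.92*h - 4.07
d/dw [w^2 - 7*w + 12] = 2*w - 7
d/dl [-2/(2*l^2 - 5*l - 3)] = 2*(4*l - 5)/(-2*l^2 + 5*l + 3)^2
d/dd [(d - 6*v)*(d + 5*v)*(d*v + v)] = v*(3*d^2 - 2*d*v + 2*d - 30*v^2 - v)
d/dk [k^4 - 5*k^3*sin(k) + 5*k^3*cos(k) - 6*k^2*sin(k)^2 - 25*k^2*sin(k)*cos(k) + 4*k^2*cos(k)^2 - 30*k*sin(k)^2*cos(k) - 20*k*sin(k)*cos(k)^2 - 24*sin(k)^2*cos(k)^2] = -5*sqrt(2)*k^3*sin(k + pi/4) + 4*k^3 - 10*k^2*sin(2*k) - 25*k^2*cos(2*k) + 15*sqrt(2)*k^2*cos(k + pi/4) + 15*k*sin(k)/2 - 25*k*sin(2*k) - 45*k*sin(3*k)/2 - 5*k*cos(k) + 10*k*cos(2*k) - 15*k*cos(3*k) - 2*k - 5*sin(k) - 5*sin(3*k) - 12*sin(4*k) - 15*cos(k)/2 + 15*cos(3*k)/2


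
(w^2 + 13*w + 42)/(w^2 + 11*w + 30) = (w + 7)/(w + 5)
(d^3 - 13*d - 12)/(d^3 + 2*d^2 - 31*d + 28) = (d^2 + 4*d + 3)/(d^2 + 6*d - 7)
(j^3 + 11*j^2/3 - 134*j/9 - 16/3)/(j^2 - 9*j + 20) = (9*j^3 + 33*j^2 - 134*j - 48)/(9*(j^2 - 9*j + 20))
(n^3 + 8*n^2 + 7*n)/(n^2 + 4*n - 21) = n*(n + 1)/(n - 3)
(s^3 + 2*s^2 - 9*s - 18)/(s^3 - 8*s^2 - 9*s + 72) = (s + 2)/(s - 8)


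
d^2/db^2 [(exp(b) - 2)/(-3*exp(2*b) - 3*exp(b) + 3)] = (-exp(4*b) + 9*exp(3*b) + 9*exp(b) + 1)*exp(b)/(3*(exp(6*b) + 3*exp(5*b) - 5*exp(3*b) + 3*exp(b) - 1))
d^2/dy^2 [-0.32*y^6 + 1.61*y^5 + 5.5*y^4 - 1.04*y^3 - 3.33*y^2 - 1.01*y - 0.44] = -9.6*y^4 + 32.2*y^3 + 66.0*y^2 - 6.24*y - 6.66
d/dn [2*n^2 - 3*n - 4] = 4*n - 3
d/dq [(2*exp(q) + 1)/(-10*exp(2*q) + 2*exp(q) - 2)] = (10*exp(2*q) + 10*exp(q) - 3)*exp(q)/(2*(25*exp(4*q) - 10*exp(3*q) + 11*exp(2*q) - 2*exp(q) + 1))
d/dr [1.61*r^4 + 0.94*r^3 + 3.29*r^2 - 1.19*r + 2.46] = 6.44*r^3 + 2.82*r^2 + 6.58*r - 1.19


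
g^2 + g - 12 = (g - 3)*(g + 4)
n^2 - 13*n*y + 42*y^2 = (n - 7*y)*(n - 6*y)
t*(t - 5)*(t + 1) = t^3 - 4*t^2 - 5*t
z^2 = z^2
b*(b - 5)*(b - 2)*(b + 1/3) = b^4 - 20*b^3/3 + 23*b^2/3 + 10*b/3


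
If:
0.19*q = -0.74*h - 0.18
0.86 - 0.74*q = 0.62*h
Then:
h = -0.69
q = 1.74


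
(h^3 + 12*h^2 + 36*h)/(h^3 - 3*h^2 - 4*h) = (h^2 + 12*h + 36)/(h^2 - 3*h - 4)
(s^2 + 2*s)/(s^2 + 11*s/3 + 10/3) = 3*s/(3*s + 5)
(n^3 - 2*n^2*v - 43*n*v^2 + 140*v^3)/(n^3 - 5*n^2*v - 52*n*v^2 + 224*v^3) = (-n + 5*v)/(-n + 8*v)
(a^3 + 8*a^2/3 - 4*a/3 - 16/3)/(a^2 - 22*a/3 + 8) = (a^2 + 4*a + 4)/(a - 6)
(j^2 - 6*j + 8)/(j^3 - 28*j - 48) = (-j^2 + 6*j - 8)/(-j^3 + 28*j + 48)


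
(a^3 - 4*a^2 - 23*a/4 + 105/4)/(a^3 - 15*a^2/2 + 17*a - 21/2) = (a + 5/2)/(a - 1)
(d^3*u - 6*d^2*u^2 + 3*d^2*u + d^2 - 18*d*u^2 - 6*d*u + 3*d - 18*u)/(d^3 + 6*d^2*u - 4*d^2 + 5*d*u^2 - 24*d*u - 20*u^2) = (d^3*u - 6*d^2*u^2 + 3*d^2*u + d^2 - 18*d*u^2 - 6*d*u + 3*d - 18*u)/(d^3 + 6*d^2*u - 4*d^2 + 5*d*u^2 - 24*d*u - 20*u^2)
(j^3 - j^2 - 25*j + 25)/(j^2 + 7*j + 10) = (j^2 - 6*j + 5)/(j + 2)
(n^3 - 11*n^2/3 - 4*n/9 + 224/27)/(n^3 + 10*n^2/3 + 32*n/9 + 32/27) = (9*n^2 - 45*n + 56)/(9*n^2 + 18*n + 8)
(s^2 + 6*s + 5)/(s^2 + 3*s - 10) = (s + 1)/(s - 2)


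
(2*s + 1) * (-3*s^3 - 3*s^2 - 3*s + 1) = -6*s^4 - 9*s^3 - 9*s^2 - s + 1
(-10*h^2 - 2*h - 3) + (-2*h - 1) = -10*h^2 - 4*h - 4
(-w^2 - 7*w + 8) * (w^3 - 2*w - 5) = -w^5 - 7*w^4 + 10*w^3 + 19*w^2 + 19*w - 40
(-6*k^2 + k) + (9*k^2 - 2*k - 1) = 3*k^2 - k - 1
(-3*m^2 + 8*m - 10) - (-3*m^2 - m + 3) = 9*m - 13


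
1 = 1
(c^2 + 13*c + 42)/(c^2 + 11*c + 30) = (c + 7)/(c + 5)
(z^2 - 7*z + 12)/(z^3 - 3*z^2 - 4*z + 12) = (z - 4)/(z^2 - 4)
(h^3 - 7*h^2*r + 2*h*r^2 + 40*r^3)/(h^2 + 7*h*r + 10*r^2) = (h^2 - 9*h*r + 20*r^2)/(h + 5*r)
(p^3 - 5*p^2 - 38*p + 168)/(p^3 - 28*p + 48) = (p - 7)/(p - 2)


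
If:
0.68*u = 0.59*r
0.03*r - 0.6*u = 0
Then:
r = 0.00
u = 0.00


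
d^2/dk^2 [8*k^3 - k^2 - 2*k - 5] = 48*k - 2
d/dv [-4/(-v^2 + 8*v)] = 8*(4 - v)/(v^2*(v - 8)^2)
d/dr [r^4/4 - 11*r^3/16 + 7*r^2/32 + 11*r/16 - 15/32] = r^3 - 33*r^2/16 + 7*r/16 + 11/16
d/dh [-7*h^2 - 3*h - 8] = -14*h - 3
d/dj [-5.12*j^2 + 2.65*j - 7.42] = 2.65 - 10.24*j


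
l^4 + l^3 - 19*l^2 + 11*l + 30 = (l - 3)*(l - 2)*(l + 1)*(l + 5)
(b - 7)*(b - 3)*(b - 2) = b^3 - 12*b^2 + 41*b - 42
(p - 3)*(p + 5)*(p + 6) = p^3 + 8*p^2 - 3*p - 90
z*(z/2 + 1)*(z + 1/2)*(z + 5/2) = z^4/2 + 5*z^3/2 + 29*z^2/8 + 5*z/4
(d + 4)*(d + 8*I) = d^2 + 4*d + 8*I*d + 32*I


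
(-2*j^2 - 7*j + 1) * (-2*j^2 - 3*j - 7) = 4*j^4 + 20*j^3 + 33*j^2 + 46*j - 7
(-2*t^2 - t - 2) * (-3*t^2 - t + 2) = 6*t^4 + 5*t^3 + 3*t^2 - 4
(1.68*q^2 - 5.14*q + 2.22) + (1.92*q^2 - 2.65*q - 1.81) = 3.6*q^2 - 7.79*q + 0.41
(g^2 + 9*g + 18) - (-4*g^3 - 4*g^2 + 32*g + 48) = 4*g^3 + 5*g^2 - 23*g - 30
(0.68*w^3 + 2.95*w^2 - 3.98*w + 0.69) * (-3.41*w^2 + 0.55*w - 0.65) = -2.3188*w^5 - 9.6855*w^4 + 14.7523*w^3 - 6.4594*w^2 + 2.9665*w - 0.4485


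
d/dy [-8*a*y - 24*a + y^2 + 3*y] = -8*a + 2*y + 3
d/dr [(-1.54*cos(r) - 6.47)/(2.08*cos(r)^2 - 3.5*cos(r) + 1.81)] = (-3.2032*cos(r)^2 - 26.9152*cos(r) + 25.4324)*sin(r)/(4.3264*cos(r)^4 - 14.56*cos(r)^3 + 19.7796*cos(r)^2 - 12.67*cos(r) + 3.2761)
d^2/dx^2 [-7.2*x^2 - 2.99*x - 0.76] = -14.4000000000000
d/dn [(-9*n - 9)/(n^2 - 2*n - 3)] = 9/(n^2 - 6*n + 9)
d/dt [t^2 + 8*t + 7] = 2*t + 8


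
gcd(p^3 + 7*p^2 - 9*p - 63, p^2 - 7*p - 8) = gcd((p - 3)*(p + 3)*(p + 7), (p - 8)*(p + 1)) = 1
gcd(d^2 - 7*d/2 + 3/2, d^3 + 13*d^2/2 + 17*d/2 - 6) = d - 1/2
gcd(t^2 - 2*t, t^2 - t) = t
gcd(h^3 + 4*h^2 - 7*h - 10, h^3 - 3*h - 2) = h^2 - h - 2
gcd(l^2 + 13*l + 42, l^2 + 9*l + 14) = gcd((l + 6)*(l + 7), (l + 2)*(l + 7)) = l + 7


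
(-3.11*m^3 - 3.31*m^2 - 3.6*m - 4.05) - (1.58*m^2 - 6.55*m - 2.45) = -3.11*m^3 - 4.89*m^2 + 2.95*m - 1.6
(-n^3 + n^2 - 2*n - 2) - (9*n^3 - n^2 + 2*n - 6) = -10*n^3 + 2*n^2 - 4*n + 4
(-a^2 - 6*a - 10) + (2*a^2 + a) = a^2 - 5*a - 10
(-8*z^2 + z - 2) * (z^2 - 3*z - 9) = -8*z^4 + 25*z^3 + 67*z^2 - 3*z + 18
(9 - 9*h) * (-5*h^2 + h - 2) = 45*h^3 - 54*h^2 + 27*h - 18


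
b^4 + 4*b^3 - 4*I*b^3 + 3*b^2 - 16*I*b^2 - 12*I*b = b*(b + 1)*(b + 3)*(b - 4*I)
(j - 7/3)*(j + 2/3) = j^2 - 5*j/3 - 14/9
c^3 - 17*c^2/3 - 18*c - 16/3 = (c - 8)*(c + 1/3)*(c + 2)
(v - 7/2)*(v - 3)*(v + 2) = v^3 - 9*v^2/2 - 5*v/2 + 21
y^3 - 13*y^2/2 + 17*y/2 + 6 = (y - 4)*(y - 3)*(y + 1/2)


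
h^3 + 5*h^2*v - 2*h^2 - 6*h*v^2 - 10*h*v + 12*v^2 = (h - 2)*(h - v)*(h + 6*v)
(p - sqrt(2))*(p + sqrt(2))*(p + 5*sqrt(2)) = p^3 + 5*sqrt(2)*p^2 - 2*p - 10*sqrt(2)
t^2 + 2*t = t*(t + 2)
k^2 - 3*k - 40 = (k - 8)*(k + 5)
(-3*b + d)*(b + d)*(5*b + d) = -15*b^3 - 13*b^2*d + 3*b*d^2 + d^3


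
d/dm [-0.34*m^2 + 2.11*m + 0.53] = 2.11 - 0.68*m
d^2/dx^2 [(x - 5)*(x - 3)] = 2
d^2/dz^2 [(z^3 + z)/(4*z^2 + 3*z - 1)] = 2*(29*z^3 - 9*z^2 + 15*z + 3)/(64*z^6 + 144*z^5 + 60*z^4 - 45*z^3 - 15*z^2 + 9*z - 1)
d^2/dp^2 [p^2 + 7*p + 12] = 2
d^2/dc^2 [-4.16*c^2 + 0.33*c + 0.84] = -8.32000000000000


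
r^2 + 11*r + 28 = (r + 4)*(r + 7)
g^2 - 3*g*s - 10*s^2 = (g - 5*s)*(g + 2*s)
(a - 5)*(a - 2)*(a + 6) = a^3 - a^2 - 32*a + 60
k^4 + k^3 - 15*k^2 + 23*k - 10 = (k - 2)*(k - 1)^2*(k + 5)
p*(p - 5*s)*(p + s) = p^3 - 4*p^2*s - 5*p*s^2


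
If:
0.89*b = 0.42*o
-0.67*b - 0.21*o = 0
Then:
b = 0.00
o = 0.00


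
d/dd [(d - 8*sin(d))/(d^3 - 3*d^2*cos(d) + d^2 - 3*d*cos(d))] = (-3*d^3*sin(d) - 8*d^3*cos(d) - 2*d^3 + 21*d^2*sin(d) - 5*d^2*cos(d) + 23*d^2 + 16*d*sin(d) - 24*d*sin(2*d) + 24*d - 12*sin(2*d))/(d^2*(d + 1)^2*(d - 3*cos(d))^2)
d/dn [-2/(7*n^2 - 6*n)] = 4*(7*n - 3)/(n^2*(7*n - 6)^2)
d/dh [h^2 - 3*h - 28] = 2*h - 3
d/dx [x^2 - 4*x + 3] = 2*x - 4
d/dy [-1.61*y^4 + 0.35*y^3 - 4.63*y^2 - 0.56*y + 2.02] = -6.44*y^3 + 1.05*y^2 - 9.26*y - 0.56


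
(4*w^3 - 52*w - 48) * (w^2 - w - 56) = 4*w^5 - 4*w^4 - 276*w^3 + 4*w^2 + 2960*w + 2688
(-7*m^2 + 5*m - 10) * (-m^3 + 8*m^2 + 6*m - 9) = 7*m^5 - 61*m^4 + 8*m^3 + 13*m^2 - 105*m + 90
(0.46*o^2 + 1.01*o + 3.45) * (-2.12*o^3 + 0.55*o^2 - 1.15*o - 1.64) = -0.9752*o^5 - 1.8882*o^4 - 7.2875*o^3 - 0.0183999999999997*o^2 - 5.6239*o - 5.658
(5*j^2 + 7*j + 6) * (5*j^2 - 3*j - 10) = 25*j^4 + 20*j^3 - 41*j^2 - 88*j - 60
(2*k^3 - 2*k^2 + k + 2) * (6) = 12*k^3 - 12*k^2 + 6*k + 12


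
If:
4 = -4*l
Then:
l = -1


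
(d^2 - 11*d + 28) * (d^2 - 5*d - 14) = d^4 - 16*d^3 + 69*d^2 + 14*d - 392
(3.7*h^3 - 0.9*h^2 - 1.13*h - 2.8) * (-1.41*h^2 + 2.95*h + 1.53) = -5.217*h^5 + 12.184*h^4 + 4.5993*h^3 - 0.7625*h^2 - 9.9889*h - 4.284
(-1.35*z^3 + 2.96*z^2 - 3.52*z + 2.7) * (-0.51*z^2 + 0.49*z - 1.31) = 0.6885*z^5 - 2.1711*z^4 + 5.0141*z^3 - 6.9794*z^2 + 5.9342*z - 3.537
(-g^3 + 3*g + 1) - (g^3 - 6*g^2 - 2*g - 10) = -2*g^3 + 6*g^2 + 5*g + 11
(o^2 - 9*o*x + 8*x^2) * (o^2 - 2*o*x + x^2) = o^4 - 11*o^3*x + 27*o^2*x^2 - 25*o*x^3 + 8*x^4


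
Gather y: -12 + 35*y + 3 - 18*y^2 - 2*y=-18*y^2 + 33*y - 9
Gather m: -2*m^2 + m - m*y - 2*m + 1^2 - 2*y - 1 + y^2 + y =-2*m^2 + m*(-y - 1) + y^2 - y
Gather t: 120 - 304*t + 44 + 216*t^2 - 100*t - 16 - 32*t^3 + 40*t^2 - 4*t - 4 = -32*t^3 + 256*t^2 - 408*t + 144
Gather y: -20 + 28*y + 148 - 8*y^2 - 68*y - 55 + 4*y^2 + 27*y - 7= -4*y^2 - 13*y + 66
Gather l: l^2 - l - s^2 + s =l^2 - l - s^2 + s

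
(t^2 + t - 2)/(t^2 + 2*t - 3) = (t + 2)/(t + 3)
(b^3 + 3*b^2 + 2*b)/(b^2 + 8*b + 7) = b*(b + 2)/(b + 7)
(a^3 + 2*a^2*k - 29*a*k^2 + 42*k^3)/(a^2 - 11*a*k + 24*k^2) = (a^2 + 5*a*k - 14*k^2)/(a - 8*k)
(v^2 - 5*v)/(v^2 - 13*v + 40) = v/(v - 8)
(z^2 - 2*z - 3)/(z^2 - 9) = (z + 1)/(z + 3)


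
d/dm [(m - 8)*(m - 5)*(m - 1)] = 3*m^2 - 28*m + 53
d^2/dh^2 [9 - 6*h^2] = -12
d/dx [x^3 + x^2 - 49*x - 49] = 3*x^2 + 2*x - 49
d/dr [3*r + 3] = 3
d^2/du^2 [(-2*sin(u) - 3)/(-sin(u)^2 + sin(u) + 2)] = (-2*sin(u)^4 - 12*sin(u)^3 + sin(u)^2 - 6*sin(u) + 10)/((sin(u) - 2)^3*(sin(u) + 1)^2)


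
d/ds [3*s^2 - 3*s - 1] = 6*s - 3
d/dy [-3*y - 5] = -3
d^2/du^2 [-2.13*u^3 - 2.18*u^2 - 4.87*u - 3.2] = -12.78*u - 4.36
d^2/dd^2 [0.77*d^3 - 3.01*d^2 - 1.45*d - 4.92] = 4.62*d - 6.02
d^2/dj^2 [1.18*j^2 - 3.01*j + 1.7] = 2.36000000000000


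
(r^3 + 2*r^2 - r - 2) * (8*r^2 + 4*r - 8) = 8*r^5 + 20*r^4 - 8*r^3 - 36*r^2 + 16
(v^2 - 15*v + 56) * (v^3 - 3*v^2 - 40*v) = v^5 - 18*v^4 + 61*v^3 + 432*v^2 - 2240*v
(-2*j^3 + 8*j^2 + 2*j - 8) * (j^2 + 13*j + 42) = -2*j^5 - 18*j^4 + 22*j^3 + 354*j^2 - 20*j - 336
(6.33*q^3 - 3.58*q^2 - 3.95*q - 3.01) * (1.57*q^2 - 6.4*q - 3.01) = 9.9381*q^5 - 46.1326*q^4 - 2.3428*q^3 + 31.3301*q^2 + 31.1535*q + 9.0601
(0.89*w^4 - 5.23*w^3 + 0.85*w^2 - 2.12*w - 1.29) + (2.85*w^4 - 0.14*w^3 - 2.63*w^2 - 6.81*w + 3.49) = 3.74*w^4 - 5.37*w^3 - 1.78*w^2 - 8.93*w + 2.2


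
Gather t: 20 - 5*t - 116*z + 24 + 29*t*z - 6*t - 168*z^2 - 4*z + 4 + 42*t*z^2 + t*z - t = t*(42*z^2 + 30*z - 12) - 168*z^2 - 120*z + 48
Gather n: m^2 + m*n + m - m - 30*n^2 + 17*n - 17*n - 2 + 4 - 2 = m^2 + m*n - 30*n^2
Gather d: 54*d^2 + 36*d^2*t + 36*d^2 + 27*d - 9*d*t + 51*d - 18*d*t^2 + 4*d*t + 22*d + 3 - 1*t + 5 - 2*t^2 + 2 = d^2*(36*t + 90) + d*(-18*t^2 - 5*t + 100) - 2*t^2 - t + 10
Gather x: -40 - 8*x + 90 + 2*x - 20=30 - 6*x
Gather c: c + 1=c + 1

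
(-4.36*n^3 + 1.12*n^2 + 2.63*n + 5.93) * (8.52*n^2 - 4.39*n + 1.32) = -37.1472*n^5 + 28.6828*n^4 + 11.7356*n^3 + 40.4563*n^2 - 22.5611*n + 7.8276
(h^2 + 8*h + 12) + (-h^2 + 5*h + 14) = 13*h + 26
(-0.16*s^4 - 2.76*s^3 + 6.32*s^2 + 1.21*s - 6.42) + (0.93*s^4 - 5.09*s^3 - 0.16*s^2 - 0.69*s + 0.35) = 0.77*s^4 - 7.85*s^3 + 6.16*s^2 + 0.52*s - 6.07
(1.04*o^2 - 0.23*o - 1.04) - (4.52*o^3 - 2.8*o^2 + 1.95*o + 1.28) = -4.52*o^3 + 3.84*o^2 - 2.18*o - 2.32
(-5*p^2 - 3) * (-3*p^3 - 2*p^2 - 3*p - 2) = 15*p^5 + 10*p^4 + 24*p^3 + 16*p^2 + 9*p + 6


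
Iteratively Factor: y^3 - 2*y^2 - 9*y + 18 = (y - 3)*(y^2 + y - 6) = (y - 3)*(y - 2)*(y + 3)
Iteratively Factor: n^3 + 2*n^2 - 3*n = (n - 1)*(n^2 + 3*n) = n*(n - 1)*(n + 3)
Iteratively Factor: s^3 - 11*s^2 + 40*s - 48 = (s - 4)*(s^2 - 7*s + 12) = (s - 4)*(s - 3)*(s - 4)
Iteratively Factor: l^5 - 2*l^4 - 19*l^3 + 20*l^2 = (l - 1)*(l^4 - l^3 - 20*l^2) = l*(l - 1)*(l^3 - l^2 - 20*l) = l*(l - 1)*(l + 4)*(l^2 - 5*l) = l*(l - 5)*(l - 1)*(l + 4)*(l)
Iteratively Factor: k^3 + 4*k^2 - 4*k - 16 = (k - 2)*(k^2 + 6*k + 8) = (k - 2)*(k + 2)*(k + 4)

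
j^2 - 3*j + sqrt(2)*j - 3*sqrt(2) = (j - 3)*(j + sqrt(2))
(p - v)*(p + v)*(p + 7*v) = p^3 + 7*p^2*v - p*v^2 - 7*v^3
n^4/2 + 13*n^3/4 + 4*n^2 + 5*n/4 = n*(n/2 + 1/2)*(n + 1/2)*(n + 5)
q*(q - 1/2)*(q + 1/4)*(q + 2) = q^4 + 7*q^3/4 - 5*q^2/8 - q/4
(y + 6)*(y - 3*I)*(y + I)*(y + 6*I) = y^4 + 6*y^3 + 4*I*y^3 + 15*y^2 + 24*I*y^2 + 90*y + 18*I*y + 108*I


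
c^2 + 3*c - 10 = (c - 2)*(c + 5)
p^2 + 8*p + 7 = (p + 1)*(p + 7)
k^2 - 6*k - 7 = (k - 7)*(k + 1)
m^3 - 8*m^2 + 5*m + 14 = (m - 7)*(m - 2)*(m + 1)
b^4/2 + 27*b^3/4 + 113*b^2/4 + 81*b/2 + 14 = (b/2 + 1)*(b + 1/2)*(b + 4)*(b + 7)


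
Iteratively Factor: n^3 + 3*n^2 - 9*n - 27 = (n + 3)*(n^2 - 9) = (n - 3)*(n + 3)*(n + 3)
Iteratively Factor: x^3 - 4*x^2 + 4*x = (x - 2)*(x^2 - 2*x) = (x - 2)^2*(x)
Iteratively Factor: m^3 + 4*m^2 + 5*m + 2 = (m + 1)*(m^2 + 3*m + 2) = (m + 1)*(m + 2)*(m + 1)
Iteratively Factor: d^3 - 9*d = (d + 3)*(d^2 - 3*d) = d*(d + 3)*(d - 3)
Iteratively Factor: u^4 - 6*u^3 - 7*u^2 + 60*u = (u - 5)*(u^3 - u^2 - 12*u) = u*(u - 5)*(u^2 - u - 12) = u*(u - 5)*(u + 3)*(u - 4)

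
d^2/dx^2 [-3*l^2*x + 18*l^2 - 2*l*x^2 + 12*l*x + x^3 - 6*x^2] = -4*l + 6*x - 12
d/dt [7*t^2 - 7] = 14*t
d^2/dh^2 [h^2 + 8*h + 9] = 2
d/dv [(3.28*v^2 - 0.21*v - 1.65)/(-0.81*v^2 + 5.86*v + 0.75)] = (19.0507*v^2 + 2.247*v + 9.5115)/(0.6561*v^4 - 9.4932*v^3 + 33.1246*v^2 + 8.79*v + 0.5625)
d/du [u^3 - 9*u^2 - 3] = 3*u*(u - 6)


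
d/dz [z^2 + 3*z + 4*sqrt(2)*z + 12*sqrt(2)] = 2*z + 3 + 4*sqrt(2)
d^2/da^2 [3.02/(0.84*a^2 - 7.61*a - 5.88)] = (4.261824*a^2 - 38.610096*a - 3.02*(1.68*a - 7.61)*(3.36*a - 15.22) - 29.832768)/(-0.84*a^2 + 7.61*a + 5.88)^3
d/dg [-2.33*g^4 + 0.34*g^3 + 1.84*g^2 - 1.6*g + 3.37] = -9.32*g^3 + 1.02*g^2 + 3.68*g - 1.6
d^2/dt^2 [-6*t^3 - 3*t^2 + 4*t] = -36*t - 6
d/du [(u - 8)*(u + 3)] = 2*u - 5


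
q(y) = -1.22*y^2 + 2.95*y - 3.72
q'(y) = 2.95 - 2.44*y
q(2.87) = -5.30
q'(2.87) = -4.05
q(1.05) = -1.97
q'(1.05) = 0.39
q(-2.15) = -15.70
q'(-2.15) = 8.20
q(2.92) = -5.51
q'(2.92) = -4.17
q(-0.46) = -5.34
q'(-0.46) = 4.07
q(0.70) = -2.25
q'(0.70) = 1.24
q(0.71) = -2.24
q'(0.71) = 1.22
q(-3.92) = -34.03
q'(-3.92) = 12.51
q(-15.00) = -322.47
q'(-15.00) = 39.55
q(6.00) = -29.94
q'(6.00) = -11.69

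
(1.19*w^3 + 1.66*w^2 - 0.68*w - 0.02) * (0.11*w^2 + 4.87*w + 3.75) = 0.1309*w^5 + 5.9779*w^4 + 12.4719*w^3 + 2.9112*w^2 - 2.6474*w - 0.075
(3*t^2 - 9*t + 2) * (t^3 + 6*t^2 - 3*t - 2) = 3*t^5 + 9*t^4 - 61*t^3 + 33*t^2 + 12*t - 4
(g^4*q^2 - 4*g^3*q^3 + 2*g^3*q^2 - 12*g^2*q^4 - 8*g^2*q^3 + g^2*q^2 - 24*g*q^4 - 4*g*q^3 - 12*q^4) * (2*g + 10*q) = 2*g^5*q^2 + 2*g^4*q^3 + 4*g^4*q^2 - 64*g^3*q^4 + 4*g^3*q^3 + 2*g^3*q^2 - 120*g^2*q^5 - 128*g^2*q^4 + 2*g^2*q^3 - 240*g*q^5 - 64*g*q^4 - 120*q^5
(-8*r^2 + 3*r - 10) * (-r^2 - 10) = 8*r^4 - 3*r^3 + 90*r^2 - 30*r + 100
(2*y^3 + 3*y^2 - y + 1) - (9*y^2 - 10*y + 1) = 2*y^3 - 6*y^2 + 9*y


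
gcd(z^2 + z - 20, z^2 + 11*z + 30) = z + 5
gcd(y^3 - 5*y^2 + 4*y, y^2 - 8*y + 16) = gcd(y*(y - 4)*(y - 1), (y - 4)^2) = y - 4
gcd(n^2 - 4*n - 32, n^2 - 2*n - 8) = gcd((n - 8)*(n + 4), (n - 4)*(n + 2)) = 1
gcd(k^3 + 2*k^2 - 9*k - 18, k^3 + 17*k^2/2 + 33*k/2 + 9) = 1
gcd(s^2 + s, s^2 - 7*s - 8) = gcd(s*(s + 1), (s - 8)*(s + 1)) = s + 1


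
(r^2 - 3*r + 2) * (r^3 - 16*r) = r^5 - 3*r^4 - 14*r^3 + 48*r^2 - 32*r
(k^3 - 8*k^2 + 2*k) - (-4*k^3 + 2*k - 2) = 5*k^3 - 8*k^2 + 2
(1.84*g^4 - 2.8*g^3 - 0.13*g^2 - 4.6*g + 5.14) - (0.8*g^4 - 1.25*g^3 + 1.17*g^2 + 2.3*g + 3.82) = 1.04*g^4 - 1.55*g^3 - 1.3*g^2 - 6.9*g + 1.32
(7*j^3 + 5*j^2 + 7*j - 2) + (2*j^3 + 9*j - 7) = 9*j^3 + 5*j^2 + 16*j - 9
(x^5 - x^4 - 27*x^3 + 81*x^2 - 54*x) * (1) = x^5 - x^4 - 27*x^3 + 81*x^2 - 54*x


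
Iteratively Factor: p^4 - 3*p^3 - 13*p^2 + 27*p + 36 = (p - 4)*(p^3 + p^2 - 9*p - 9) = (p - 4)*(p - 3)*(p^2 + 4*p + 3) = (p - 4)*(p - 3)*(p + 3)*(p + 1)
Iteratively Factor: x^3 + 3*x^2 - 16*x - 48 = (x - 4)*(x^2 + 7*x + 12) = (x - 4)*(x + 4)*(x + 3)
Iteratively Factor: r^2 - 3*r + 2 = (r - 1)*(r - 2)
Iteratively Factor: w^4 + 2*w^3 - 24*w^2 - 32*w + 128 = (w - 2)*(w^3 + 4*w^2 - 16*w - 64) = (w - 2)*(w + 4)*(w^2 - 16) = (w - 2)*(w + 4)^2*(w - 4)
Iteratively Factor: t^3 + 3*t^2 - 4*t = (t + 4)*(t^2 - t) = t*(t + 4)*(t - 1)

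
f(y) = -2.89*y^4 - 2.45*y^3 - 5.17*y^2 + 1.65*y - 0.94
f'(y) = -11.56*y^3 - 7.35*y^2 - 10.34*y + 1.65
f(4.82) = -1947.31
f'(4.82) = -1513.44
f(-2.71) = -150.49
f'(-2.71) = 205.77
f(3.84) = -837.95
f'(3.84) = -801.00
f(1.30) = -21.17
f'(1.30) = -49.61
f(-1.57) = -24.35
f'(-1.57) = 44.50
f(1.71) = -50.20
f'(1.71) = -95.33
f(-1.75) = -33.64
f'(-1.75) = 59.19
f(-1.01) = -8.36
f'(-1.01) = 16.51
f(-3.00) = -220.36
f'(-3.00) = 278.64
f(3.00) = -342.76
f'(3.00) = -407.64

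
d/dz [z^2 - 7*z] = 2*z - 7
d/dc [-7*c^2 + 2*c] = 2 - 14*c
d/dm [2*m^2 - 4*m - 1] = 4*m - 4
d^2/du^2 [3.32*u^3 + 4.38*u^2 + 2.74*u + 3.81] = 19.92*u + 8.76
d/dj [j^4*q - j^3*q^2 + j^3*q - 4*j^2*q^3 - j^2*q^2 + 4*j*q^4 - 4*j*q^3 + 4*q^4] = q*(4*j^3 - 3*j^2*q + 3*j^2 - 8*j*q^2 - 2*j*q + 4*q^3 - 4*q^2)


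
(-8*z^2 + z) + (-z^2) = -9*z^2 + z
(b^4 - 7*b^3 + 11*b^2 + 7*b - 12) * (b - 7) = b^5 - 14*b^4 + 60*b^3 - 70*b^2 - 61*b + 84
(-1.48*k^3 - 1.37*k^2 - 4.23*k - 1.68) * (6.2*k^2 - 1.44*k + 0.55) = -9.176*k^5 - 6.3628*k^4 - 25.0672*k^3 - 5.0783*k^2 + 0.0926999999999998*k - 0.924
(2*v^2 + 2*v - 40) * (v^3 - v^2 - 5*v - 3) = 2*v^5 - 52*v^3 + 24*v^2 + 194*v + 120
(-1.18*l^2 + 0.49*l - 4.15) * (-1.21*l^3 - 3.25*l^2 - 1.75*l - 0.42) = 1.4278*l^5 + 3.2421*l^4 + 5.494*l^3 + 13.1256*l^2 + 7.0567*l + 1.743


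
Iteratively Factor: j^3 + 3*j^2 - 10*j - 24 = (j - 3)*(j^2 + 6*j + 8) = (j - 3)*(j + 2)*(j + 4)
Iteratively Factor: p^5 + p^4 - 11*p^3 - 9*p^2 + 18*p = (p - 3)*(p^4 + 4*p^3 + p^2 - 6*p) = (p - 3)*(p + 2)*(p^3 + 2*p^2 - 3*p) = p*(p - 3)*(p + 2)*(p^2 + 2*p - 3) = p*(p - 3)*(p - 1)*(p + 2)*(p + 3)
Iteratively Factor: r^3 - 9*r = (r - 3)*(r^2 + 3*r) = r*(r - 3)*(r + 3)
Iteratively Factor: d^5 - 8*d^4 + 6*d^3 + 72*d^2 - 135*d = (d - 3)*(d^4 - 5*d^3 - 9*d^2 + 45*d) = d*(d - 3)*(d^3 - 5*d^2 - 9*d + 45) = d*(d - 5)*(d - 3)*(d^2 - 9) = d*(d - 5)*(d - 3)*(d + 3)*(d - 3)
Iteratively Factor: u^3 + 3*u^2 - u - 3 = (u + 3)*(u^2 - 1) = (u + 1)*(u + 3)*(u - 1)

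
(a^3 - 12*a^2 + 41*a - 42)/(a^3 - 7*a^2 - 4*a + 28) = (a - 3)/(a + 2)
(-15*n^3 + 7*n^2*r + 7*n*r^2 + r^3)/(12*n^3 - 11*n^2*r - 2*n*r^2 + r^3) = (5*n + r)/(-4*n + r)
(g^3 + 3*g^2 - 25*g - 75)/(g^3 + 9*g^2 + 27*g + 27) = (g^2 - 25)/(g^2 + 6*g + 9)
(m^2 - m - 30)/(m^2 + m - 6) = (m^2 - m - 30)/(m^2 + m - 6)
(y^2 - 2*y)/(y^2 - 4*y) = (y - 2)/(y - 4)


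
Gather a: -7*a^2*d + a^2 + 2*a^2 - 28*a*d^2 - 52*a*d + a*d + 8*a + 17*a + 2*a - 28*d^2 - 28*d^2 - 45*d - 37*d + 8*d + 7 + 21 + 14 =a^2*(3 - 7*d) + a*(-28*d^2 - 51*d + 27) - 56*d^2 - 74*d + 42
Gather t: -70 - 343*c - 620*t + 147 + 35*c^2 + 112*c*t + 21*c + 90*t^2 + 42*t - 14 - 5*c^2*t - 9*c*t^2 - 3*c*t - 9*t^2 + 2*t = 35*c^2 - 322*c + t^2*(81 - 9*c) + t*(-5*c^2 + 109*c - 576) + 63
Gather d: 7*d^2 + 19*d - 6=7*d^2 + 19*d - 6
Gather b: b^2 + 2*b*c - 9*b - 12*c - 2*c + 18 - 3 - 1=b^2 + b*(2*c - 9) - 14*c + 14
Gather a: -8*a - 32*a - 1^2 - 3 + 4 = -40*a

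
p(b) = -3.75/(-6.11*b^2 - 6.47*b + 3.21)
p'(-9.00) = 0.00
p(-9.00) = 0.01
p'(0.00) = -2.35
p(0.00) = -1.17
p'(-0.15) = -1.06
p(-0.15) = -0.93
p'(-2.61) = 0.21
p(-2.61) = 0.17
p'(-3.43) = 0.06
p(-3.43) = 0.08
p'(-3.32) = 0.07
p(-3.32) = 0.09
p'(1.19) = -0.46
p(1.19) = 0.29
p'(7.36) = -0.00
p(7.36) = 0.01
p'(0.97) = -0.88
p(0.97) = 0.43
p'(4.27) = -0.01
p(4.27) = 0.03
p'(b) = -3.75*(12.22*b + 6.47)/(-6.11*b^2 - 6.47*b + 3.21)^2 = (-45.825*b - 24.2625)/(6.11*b^2 + 6.47*b - 3.21)^2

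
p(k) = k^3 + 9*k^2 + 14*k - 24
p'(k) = 3*k^2 + 18*k + 14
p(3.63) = 193.24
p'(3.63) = 118.87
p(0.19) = -21.01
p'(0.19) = 17.53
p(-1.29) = -29.23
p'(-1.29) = -4.23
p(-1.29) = -29.23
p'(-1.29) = -4.23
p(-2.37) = -19.94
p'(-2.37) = -11.81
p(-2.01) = -23.90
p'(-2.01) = -10.06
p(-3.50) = -5.62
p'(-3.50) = -12.25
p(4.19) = 266.22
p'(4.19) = 142.09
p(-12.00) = -624.00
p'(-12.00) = 230.00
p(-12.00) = -624.00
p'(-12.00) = 230.00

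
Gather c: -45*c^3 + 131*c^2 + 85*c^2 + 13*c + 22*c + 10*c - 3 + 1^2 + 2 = -45*c^3 + 216*c^2 + 45*c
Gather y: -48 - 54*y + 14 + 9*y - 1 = -45*y - 35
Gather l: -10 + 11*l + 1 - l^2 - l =-l^2 + 10*l - 9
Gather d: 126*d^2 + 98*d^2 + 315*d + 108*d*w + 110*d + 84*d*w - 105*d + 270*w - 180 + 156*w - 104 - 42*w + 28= 224*d^2 + d*(192*w + 320) + 384*w - 256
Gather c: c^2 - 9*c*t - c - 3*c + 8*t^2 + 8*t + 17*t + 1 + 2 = c^2 + c*(-9*t - 4) + 8*t^2 + 25*t + 3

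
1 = 1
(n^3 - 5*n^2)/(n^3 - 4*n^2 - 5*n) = n/(n + 1)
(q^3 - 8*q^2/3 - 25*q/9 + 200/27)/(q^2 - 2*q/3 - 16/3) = (q^2 - 25/9)/(q + 2)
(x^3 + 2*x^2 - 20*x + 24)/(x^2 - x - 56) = (-x^3 - 2*x^2 + 20*x - 24)/(-x^2 + x + 56)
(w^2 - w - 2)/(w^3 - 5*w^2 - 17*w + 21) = (w^2 - w - 2)/(w^3 - 5*w^2 - 17*w + 21)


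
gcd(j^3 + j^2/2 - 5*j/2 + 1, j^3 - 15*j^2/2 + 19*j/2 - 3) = j^2 - 3*j/2 + 1/2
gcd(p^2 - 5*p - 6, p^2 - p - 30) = p - 6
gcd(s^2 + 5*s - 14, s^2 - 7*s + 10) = s - 2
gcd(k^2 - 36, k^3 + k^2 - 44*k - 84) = k + 6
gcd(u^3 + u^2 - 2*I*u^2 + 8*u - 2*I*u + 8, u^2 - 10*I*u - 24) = u - 4*I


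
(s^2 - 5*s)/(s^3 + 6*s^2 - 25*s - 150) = s/(s^2 + 11*s + 30)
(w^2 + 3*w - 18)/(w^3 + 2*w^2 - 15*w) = (w + 6)/(w*(w + 5))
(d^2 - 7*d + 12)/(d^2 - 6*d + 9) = (d - 4)/(d - 3)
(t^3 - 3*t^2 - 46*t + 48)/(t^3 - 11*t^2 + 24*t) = (t^2 + 5*t - 6)/(t*(t - 3))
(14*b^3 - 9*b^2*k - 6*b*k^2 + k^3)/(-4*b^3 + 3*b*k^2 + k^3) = (-7*b + k)/(2*b + k)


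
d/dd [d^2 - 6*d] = 2*d - 6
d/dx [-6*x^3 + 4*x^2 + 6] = 2*x*(4 - 9*x)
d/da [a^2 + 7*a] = 2*a + 7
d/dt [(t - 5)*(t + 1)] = 2*t - 4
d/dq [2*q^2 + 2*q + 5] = 4*q + 2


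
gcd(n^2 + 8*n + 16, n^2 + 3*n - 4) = n + 4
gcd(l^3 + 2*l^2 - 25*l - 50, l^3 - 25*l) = l^2 - 25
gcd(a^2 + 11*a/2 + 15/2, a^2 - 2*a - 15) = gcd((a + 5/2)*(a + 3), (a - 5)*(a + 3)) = a + 3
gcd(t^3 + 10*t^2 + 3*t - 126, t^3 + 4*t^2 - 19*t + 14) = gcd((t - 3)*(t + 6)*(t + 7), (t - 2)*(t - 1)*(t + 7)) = t + 7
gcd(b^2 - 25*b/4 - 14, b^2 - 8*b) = b - 8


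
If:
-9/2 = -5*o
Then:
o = 9/10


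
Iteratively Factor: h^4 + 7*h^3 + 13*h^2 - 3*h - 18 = (h + 3)*(h^3 + 4*h^2 + h - 6) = (h + 2)*(h + 3)*(h^2 + 2*h - 3) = (h - 1)*(h + 2)*(h + 3)*(h + 3)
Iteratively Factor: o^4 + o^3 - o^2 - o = (o)*(o^3 + o^2 - o - 1) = o*(o - 1)*(o^2 + 2*o + 1) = o*(o - 1)*(o + 1)*(o + 1)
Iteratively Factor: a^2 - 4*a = (a - 4)*(a)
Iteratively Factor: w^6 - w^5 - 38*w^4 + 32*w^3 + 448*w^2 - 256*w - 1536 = (w + 4)*(w^5 - 5*w^4 - 18*w^3 + 104*w^2 + 32*w - 384) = (w - 4)*(w + 4)*(w^4 - w^3 - 22*w^2 + 16*w + 96) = (w - 4)*(w - 3)*(w + 4)*(w^3 + 2*w^2 - 16*w - 32) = (w - 4)*(w - 3)*(w + 4)^2*(w^2 - 2*w - 8) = (w - 4)*(w - 3)*(w + 2)*(w + 4)^2*(w - 4)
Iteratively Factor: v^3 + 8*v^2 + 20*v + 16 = (v + 2)*(v^2 + 6*v + 8) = (v + 2)^2*(v + 4)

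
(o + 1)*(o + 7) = o^2 + 8*o + 7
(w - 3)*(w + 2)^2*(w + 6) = w^4 + 7*w^3 - 2*w^2 - 60*w - 72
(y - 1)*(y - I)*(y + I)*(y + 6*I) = y^4 - y^3 + 6*I*y^3 + y^2 - 6*I*y^2 - y + 6*I*y - 6*I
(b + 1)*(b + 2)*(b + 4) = b^3 + 7*b^2 + 14*b + 8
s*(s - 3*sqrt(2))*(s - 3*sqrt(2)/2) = s^3 - 9*sqrt(2)*s^2/2 + 9*s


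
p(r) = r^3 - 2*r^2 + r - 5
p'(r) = 3*r^2 - 4*r + 1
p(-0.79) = -7.53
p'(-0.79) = 6.03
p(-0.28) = -5.46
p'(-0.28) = 2.36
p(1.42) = -4.75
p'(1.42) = 1.37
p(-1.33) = -12.22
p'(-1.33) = 11.63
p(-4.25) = -122.14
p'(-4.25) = 72.19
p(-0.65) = -6.77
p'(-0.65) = 4.87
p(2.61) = 1.77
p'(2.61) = 11.00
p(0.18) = -4.88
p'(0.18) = 0.38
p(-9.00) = -905.00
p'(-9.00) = 280.00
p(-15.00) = -3845.00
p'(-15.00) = 736.00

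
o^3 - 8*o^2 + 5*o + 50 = (o - 5)^2*(o + 2)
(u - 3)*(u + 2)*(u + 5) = u^3 + 4*u^2 - 11*u - 30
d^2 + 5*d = d*(d + 5)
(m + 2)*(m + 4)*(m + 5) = m^3 + 11*m^2 + 38*m + 40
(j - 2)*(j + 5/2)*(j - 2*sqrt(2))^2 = j^4 - 4*sqrt(2)*j^3 + j^3/2 - 2*sqrt(2)*j^2 + 3*j^2 + 4*j + 20*sqrt(2)*j - 40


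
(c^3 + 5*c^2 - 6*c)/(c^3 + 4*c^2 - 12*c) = (c - 1)/(c - 2)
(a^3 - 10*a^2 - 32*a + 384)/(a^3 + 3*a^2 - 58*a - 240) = (a - 8)/(a + 5)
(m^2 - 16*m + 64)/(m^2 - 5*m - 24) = (m - 8)/(m + 3)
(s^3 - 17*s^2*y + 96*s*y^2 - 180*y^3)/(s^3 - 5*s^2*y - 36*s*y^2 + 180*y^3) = (s - 6*y)/(s + 6*y)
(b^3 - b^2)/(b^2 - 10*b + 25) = b^2*(b - 1)/(b^2 - 10*b + 25)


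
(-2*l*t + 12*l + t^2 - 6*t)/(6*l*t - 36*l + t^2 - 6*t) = (-2*l + t)/(6*l + t)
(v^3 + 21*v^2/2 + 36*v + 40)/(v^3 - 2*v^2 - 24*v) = (v^2 + 13*v/2 + 10)/(v*(v - 6))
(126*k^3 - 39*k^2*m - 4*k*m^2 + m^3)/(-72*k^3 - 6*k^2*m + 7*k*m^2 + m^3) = (-7*k + m)/(4*k + m)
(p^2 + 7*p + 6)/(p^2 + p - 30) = (p + 1)/(p - 5)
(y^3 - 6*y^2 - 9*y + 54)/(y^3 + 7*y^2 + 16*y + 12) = (y^2 - 9*y + 18)/(y^2 + 4*y + 4)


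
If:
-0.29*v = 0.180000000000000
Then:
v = -0.62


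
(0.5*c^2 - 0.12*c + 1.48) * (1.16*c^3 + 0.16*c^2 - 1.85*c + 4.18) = 0.58*c^5 - 0.0592*c^4 + 0.7726*c^3 + 2.5488*c^2 - 3.2396*c + 6.1864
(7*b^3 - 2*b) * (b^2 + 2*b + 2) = 7*b^5 + 14*b^4 + 12*b^3 - 4*b^2 - 4*b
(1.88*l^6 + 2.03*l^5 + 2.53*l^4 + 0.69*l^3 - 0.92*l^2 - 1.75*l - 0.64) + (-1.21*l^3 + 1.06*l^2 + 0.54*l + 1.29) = 1.88*l^6 + 2.03*l^5 + 2.53*l^4 - 0.52*l^3 + 0.14*l^2 - 1.21*l + 0.65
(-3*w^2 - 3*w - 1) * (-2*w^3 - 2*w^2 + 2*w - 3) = 6*w^5 + 12*w^4 + 2*w^3 + 5*w^2 + 7*w + 3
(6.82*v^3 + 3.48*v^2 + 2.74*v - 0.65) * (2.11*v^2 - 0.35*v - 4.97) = 14.3902*v^5 + 4.9558*v^4 - 29.332*v^3 - 19.6261*v^2 - 13.3903*v + 3.2305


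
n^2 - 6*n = n*(n - 6)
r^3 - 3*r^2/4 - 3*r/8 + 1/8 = (r - 1)*(r - 1/4)*(r + 1/2)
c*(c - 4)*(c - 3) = c^3 - 7*c^2 + 12*c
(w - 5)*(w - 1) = w^2 - 6*w + 5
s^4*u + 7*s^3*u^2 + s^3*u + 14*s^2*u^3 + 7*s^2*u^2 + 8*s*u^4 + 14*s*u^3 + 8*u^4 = (s + u)*(s + 2*u)*(s + 4*u)*(s*u + u)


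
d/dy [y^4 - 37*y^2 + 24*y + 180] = 4*y^3 - 74*y + 24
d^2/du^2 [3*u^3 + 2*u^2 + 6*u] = 18*u + 4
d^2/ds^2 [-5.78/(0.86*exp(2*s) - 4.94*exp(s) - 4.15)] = (5.78*(1.72*exp(s) - 4.94)*(3.44*exp(s) - 9.88)*exp(s) + (19.8832*exp(s) - 28.5532)*(-0.86*exp(2*s) + 4.94*exp(s) + 4.15))*exp(s)/(-0.86*exp(2*s) + 4.94*exp(s) + 4.15)^3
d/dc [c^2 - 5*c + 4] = 2*c - 5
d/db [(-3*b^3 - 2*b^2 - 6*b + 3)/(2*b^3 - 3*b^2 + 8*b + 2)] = (13*b^4 - 24*b^3 - 70*b^2 + 10*b - 36)/(4*b^6 - 12*b^5 + 41*b^4 - 40*b^3 + 52*b^2 + 32*b + 4)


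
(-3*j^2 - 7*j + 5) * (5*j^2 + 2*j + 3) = -15*j^4 - 41*j^3 + 2*j^2 - 11*j + 15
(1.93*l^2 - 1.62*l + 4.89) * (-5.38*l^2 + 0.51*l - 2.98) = -10.3834*l^4 + 9.6999*l^3 - 32.8858*l^2 + 7.3215*l - 14.5722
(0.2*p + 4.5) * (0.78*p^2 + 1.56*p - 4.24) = 0.156*p^3 + 3.822*p^2 + 6.172*p - 19.08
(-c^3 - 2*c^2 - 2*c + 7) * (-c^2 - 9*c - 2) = c^5 + 11*c^4 + 22*c^3 + 15*c^2 - 59*c - 14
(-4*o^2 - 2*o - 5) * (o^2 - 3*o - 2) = -4*o^4 + 10*o^3 + 9*o^2 + 19*o + 10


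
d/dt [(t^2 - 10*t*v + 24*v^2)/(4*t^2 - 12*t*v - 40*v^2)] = v*(7*t^2 - 68*t*v + 172*v^2)/(4*(t^4 - 6*t^3*v - 11*t^2*v^2 + 60*t*v^3 + 100*v^4))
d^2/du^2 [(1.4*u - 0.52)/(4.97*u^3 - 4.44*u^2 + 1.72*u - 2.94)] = (207.48756*u^5 - 339.494736*u^4 + 214.858336*u^3 + 157.3008*u^2 - 131.41224*u + 24.658048)/(122.763473*u^9 - 329.015988*u^8 + 421.38642*u^7 - 533.119698*u^6 + 535.090272*u^5 - 364.073616*u^4 + 268.677676*u^3 - 141.22584*u^2 + 44.600976*u - 25.412184)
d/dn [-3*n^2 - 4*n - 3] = -6*n - 4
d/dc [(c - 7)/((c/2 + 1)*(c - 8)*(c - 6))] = 2*(-2*c^3 + 33*c^2 - 168*c + 236)/(c^6 - 24*c^5 + 184*c^4 - 288*c^3 - 1904*c^2 + 3840*c + 9216)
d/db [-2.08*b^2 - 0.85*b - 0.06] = -4.16*b - 0.85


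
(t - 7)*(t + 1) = t^2 - 6*t - 7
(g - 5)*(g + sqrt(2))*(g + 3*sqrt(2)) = g^3 - 5*g^2 + 4*sqrt(2)*g^2 - 20*sqrt(2)*g + 6*g - 30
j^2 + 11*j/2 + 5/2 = (j + 1/2)*(j + 5)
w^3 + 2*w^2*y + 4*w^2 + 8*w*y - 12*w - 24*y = (w - 2)*(w + 6)*(w + 2*y)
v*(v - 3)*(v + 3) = v^3 - 9*v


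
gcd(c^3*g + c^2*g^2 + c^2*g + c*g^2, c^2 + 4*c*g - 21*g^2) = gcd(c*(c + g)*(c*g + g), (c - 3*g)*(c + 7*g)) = 1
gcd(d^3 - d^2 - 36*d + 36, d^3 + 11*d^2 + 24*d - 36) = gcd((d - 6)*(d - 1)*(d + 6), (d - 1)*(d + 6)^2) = d^2 + 5*d - 6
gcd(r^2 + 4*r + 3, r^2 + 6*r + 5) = r + 1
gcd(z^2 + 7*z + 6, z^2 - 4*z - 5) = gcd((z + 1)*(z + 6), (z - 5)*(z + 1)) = z + 1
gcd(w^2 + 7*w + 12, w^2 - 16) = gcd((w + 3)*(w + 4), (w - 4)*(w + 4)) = w + 4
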